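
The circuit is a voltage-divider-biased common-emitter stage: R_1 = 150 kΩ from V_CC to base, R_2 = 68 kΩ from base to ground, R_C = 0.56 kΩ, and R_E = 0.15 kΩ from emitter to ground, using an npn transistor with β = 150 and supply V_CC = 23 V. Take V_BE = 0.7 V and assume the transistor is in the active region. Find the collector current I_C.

Thevenize the base divider: V_Th = V_CC·R_2/(R_1+R_2) = 23×68/218 = 7.17 V, R_Th = R_1‖R_2 = 46.8 kΩ.
Base-emitter loop: V_Th = I_B·R_Th + V_BE + (β+1)I_B·R_E, so I_B = (7.17 − 0.7) / (46.8 + 151×0.15) = 0.0932 mA.
I_C = β·I_B = 150×0.0932 = 14 mA, and I_E = (β+1)I_B = 14.1 mA.
V_CE = V_CC − I_C·R_C − I_E·R_E = 23 − 14×0.56 − 14.1×0.15 = 13.1 V.
V_CE = 13.1 V > 0.2 V confirms active-region operation.

I_C ≈ 14 mA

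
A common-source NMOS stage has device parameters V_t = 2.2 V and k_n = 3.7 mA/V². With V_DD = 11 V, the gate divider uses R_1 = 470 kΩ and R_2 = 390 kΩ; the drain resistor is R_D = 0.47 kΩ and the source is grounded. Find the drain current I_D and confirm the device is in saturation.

I_D ≈ 14 mA

V_G = V_DD·R_2/(R_1+R_2) = 11×390/860 = 4.99 V. With the source grounded, V_GS = V_G = 4.99 V.
Assume saturation: I_D = (k_n/2)(V_GS − V_t)² = (3.7/2)×(4.99 − 2.2)² = 1.85×2.79² = 14.4 mA.
V_DS = V_DD − I_D·R_D = 11 − 14.4×0.47 = 4.24 V.
Saturation requires V_DS ≥ V_GS − V_t = 2.79 V; 4.24 ≥ 2.79 ✓.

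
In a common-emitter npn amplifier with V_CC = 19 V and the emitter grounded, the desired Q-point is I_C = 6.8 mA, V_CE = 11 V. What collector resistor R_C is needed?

R_C ≈ 1.2 kΩ

Collector loop: V_CC = I_C·R_C + V_CE.
R_C = (V_CC − V_CE)/I_C = (19 − 11)/6.8 = 1.18 kΩ.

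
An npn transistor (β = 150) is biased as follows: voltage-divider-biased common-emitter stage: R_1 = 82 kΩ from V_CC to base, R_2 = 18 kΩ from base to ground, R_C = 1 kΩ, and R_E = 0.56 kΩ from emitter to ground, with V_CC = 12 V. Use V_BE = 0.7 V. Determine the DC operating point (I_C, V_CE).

I_C ≈ 2.2 mA, V_CE ≈ 8.6 V

Thevenize the base divider: V_Th = V_CC·R_2/(R_1+R_2) = 12×18/100 = 2.16 V, R_Th = R_1‖R_2 = 14.8 kΩ.
Base-emitter loop: V_Th = I_B·R_Th + V_BE + (β+1)I_B·R_E, so I_B = (2.16 − 0.7) / (14.8 + 151×0.56) = 0.0147 mA.
I_C = β·I_B = 150×0.0147 = 2.2 mA, and I_E = (β+1)I_B = 2.22 mA.
V_CE = V_CC − I_C·R_C − I_E·R_E = 12 − 2.2×1 − 2.22×0.56 = 8.55 V.
V_CE = 8.55 V > 0.2 V confirms active-region operation.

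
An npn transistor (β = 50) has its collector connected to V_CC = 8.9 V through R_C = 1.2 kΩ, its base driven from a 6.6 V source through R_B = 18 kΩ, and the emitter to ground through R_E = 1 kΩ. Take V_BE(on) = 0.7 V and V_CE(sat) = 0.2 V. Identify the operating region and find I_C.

Assume active: I_B = (6.6 − 0.7)/(18 + 51×1) = 0.0855 mA, I_C = β·I_B = 4.28 mA.
Then V_CE = 8.9 − 4.28×1.2 − 4.36×1 = -0.591 V < 0.2 V — the active assumption fails.
Re-solve with V_CE = 0.2 V. KCL at the emitter: V_E/R_E = (V_BB−0.7−V_E)/R_B + (V_CC−0.2−V_E)/R_C, giving V_E = 4.01 V.
I_C = (V_CC − 0.2 − V_E)/R_C = (8.7 − 4.01)/1.2 = 3.91 mA.
Check: I_B = (5.9 − 4.01)/18 = 0.105 mA, and β·I_B = 5.25 mA > I_C, confirming saturation.

saturation; I_C ≈ 3.9 mA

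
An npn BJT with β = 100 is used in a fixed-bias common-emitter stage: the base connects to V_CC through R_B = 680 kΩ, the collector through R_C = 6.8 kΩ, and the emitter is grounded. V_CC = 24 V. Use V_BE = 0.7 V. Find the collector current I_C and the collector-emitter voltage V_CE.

I_C ≈ 3.4 mA, V_CE ≈ 0.7 V

Base loop: V_CC = I_B·R_B + V_BE, so I_B = (24 − 0.7)/680 kΩ = 0.0343 mA.
In the active region I_C = β·I_B = 100 × 0.0343 = 3.43 mA.
Collector loop: V_CE = V_CC − I_C·R_C = 24 − 3.43×6.8 = 0.7 V.
Since V_CE = 0.7 V > V_CE(sat) ≈ 0.2 V, the transistor is in the active region as assumed.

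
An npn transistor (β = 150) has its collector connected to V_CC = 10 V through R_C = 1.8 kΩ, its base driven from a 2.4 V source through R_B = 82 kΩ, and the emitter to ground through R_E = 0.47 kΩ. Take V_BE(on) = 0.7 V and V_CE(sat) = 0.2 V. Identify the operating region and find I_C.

Assume active. Base-emitter loop: I_B = (V_BB − V_BE)/(R_B + (β+1)R_E) = (2.4 − 0.7)/(82 + 151×0.47) = 0.0111 mA.
I_C = β·I_B = 150×0.0111 = 1.67 mA.
V_CE = V_CC − I_C·R_C − I_E·R_E = 10 − 1.67×1.8 − 1.68×0.47 = 6.21 V > V_CE(sat), so the active-region assumption holds.

active; I_C ≈ 1.7 mA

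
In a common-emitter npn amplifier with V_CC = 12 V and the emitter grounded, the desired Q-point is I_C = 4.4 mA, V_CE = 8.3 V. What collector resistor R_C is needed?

R_C ≈ 0.84 kΩ

Collector loop: V_CC = I_C·R_C + V_CE.
R_C = (V_CC − V_CE)/I_C = (12 − 8.3)/4.4 = 0.841 kΩ.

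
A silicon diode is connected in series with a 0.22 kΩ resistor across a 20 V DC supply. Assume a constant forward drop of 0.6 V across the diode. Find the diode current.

I ≈ 88 mA

KVL around the loop: 20 = V_D + I·R = 0.6 + I × 0.22 kΩ.
So I = (20 − 0.6) / 0.22 kΩ = 19.4 / 0.22 = 88.2 mA.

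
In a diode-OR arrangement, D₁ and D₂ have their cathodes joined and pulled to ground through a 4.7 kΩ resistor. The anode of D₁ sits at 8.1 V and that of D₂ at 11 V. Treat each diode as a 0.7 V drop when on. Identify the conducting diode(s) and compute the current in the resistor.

Only D₂ conducts; I_R ≈ 2.2 mA

Assume both conduct. Then node N would need to be at both 8.1−0.7 = 7.4 V and 11−0.7 = 10.3 V, which is impossible.
Assume only D₂ conducts: V_N = 11 − 0.7 = 10.3 V, so I_R = 10.3/4.7 = 2.19 mA.
Check D₁: its anode-to-cathode voltage is 8.1 − 10.3 = -2.2 V < 0.7 V, so it is off. The assumption is consistent.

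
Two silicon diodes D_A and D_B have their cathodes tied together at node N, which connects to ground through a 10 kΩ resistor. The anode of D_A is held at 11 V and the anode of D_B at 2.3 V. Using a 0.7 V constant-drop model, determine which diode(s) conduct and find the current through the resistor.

Only D_A conducts; I_R ≈ 1 mA

Assume both conduct. Then node N would need to be at both 11−0.7 = 10.3 V and 2.3−0.7 = 1.6 V, which is impossible.
Assume only D_A conducts: V_N = 11 − 0.7 = 10.3 V, so I_R = 10.3/10 = 1.03 mA.
Check D_B: its anode-to-cathode voltage is 2.3 − 10.3 = -8 V < 0.7 V, so it is off. The assumption is consistent.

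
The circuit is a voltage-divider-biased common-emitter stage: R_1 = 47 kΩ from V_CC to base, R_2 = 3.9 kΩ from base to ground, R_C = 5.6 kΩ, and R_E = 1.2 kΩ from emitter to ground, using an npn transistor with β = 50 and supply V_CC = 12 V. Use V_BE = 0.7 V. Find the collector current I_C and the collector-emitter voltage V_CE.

I_C ≈ 0.17 mA, V_CE ≈ 11 V

Thevenize the base divider: V_Th = V_CC·R_2/(R_1+R_2) = 12×3.9/50.9 = 0.919 V, R_Th = R_1‖R_2 = 3.6 kΩ.
Base-emitter loop: V_Th = I_B·R_Th + V_BE + (β+1)I_B·R_E, so I_B = (0.919 − 0.7) / (3.6 + 51×1.2) = 0.00339 mA.
I_C = β·I_B = 50×0.00339 = 0.169 mA, and I_E = (β+1)I_B = 0.173 mA.
V_CE = V_CC − I_C·R_C − I_E·R_E = 12 − 0.169×5.6 − 0.173×1.2 = 10.8 V.
V_CE = 10.8 V > 0.2 V confirms active-region operation.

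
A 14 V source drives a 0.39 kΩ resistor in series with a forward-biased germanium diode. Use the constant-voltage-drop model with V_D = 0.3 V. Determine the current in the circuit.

I ≈ 35 mA

KVL around the loop: 14 = V_D + I·R = 0.3 + I × 0.39 kΩ.
So I = (14 − 0.3) / 0.39 kΩ = 13.7 / 0.39 = 35.1 mA.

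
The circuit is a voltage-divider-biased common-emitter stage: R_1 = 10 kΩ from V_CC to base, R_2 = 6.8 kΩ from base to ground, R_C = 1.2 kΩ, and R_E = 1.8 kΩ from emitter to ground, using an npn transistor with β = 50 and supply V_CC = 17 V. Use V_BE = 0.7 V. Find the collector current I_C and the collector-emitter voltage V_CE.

Thevenize the base divider: V_Th = V_CC·R_2/(R_1+R_2) = 17×6.8/16.8 = 6.88 V, R_Th = R_1‖R_2 = 4.05 kΩ.
Base-emitter loop: V_Th = I_B·R_Th + V_BE + (β+1)I_B·R_E, so I_B = (6.88 − 0.7) / (4.05 + 51×1.8) = 0.0645 mA.
I_C = β·I_B = 50×0.0645 = 3.22 mA, and I_E = (β+1)I_B = 3.29 mA.
V_CE = V_CC − I_C·R_C − I_E·R_E = 17 − 3.22×1.2 − 3.29×1.8 = 7.21 V.
V_CE = 7.21 V > 0.2 V confirms active-region operation.

I_C ≈ 3.2 mA, V_CE ≈ 7.2 V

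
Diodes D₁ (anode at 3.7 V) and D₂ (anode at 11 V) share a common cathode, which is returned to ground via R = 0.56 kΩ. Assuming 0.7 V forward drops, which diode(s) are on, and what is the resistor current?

Assume both conduct. Then node N would need to be at both 3.7−0.7 = 3 V and 11−0.7 = 10.3 V, which is impossible.
Assume only D₂ conducts: V_N = 11 − 0.7 = 10.3 V, so I_R = 10.3/0.56 = 18.4 mA.
Check D₁: its anode-to-cathode voltage is 3.7 − 10.3 = -6.6 V < 0.7 V, so it is off. The assumption is consistent.

Only D₂ conducts; I_R ≈ 18 mA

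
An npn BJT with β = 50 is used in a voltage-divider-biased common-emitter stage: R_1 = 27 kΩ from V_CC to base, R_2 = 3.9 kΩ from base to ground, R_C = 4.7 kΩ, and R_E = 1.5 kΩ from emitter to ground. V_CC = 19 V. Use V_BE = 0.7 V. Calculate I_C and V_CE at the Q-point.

I_C ≈ 1.1 mA, V_CE ≈ 12 V

Thevenize the base divider: V_Th = V_CC·R_2/(R_1+R_2) = 19×3.9/30.9 = 2.4 V, R_Th = R_1‖R_2 = 3.41 kΩ.
Base-emitter loop: V_Th = I_B·R_Th + V_BE + (β+1)I_B·R_E, so I_B = (2.4 − 0.7) / (3.41 + 51×1.5) = 0.0213 mA.
I_C = β·I_B = 50×0.0213 = 1.06 mA, and I_E = (β+1)I_B = 1.08 mA.
V_CE = V_CC − I_C·R_C − I_E·R_E = 19 − 1.06×4.7 − 1.08×1.5 = 12.4 V.
V_CE = 12.4 V > 0.2 V confirms active-region operation.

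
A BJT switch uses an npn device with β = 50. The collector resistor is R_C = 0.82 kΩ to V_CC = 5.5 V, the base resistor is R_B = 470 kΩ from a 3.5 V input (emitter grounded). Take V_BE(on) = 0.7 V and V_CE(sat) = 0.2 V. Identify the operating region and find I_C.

Assume active. Base-emitter loop: I_B = (V_BB − V_BE)/R_B = (3.5 − 0.7)/470 = 0.00596 mA.
I_C = β·I_B = 50×0.00596 = 0.298 mA.
V_CE = V_CC − I_C·R_C = 5.5 − 0.298×0.82 = 5.26 V > V_CE(sat), so the active-region assumption holds.

active; I_C ≈ 0.3 mA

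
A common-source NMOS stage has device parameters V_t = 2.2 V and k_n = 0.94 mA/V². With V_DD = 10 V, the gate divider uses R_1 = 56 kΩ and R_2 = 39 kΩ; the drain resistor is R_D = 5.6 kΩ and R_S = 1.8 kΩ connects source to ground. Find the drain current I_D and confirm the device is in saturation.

I_D ≈ 0.49 mA

V_G = V_DD·R_2/(R_1+R_2) = 10×39/95 = 4.11 V.
Assume saturation: I_D = (k_n/2)(V_GS − V_t)² with V_GS = V_G − I_D·R_S = 4.11 − 1.8·I_D.
Substituting gives 1.52·I_D² − 4.22·I_D + 1.71 = 0, with roots I_D = 0.491 or 2.28 mA.
The root I_D = 2.28 mA gives V_GS = -0.0039 V ≤ V_t, so take I_D = 0.491 mA.
Then V_GS = 3.22 V and V_DS = V_DD − I_D(R_D+R_S) = 10 − 0.491×7.4 = 6.37 V.
Saturation requires V_DS ≥ V_GS − V_t = 1.02 V; 6.37 ≥ 1.02 ✓.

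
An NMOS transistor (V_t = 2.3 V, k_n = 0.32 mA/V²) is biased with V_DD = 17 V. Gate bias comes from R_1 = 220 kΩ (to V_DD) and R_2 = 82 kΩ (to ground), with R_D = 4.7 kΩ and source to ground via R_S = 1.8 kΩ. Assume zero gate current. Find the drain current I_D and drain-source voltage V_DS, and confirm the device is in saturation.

I_D ≈ 0.4 mA, V_DS ≈ 14 V

V_G = V_DD·R_2/(R_1+R_2) = 17×82/302 = 4.62 V.
Assume saturation: I_D = (k_n/2)(V_GS − V_t)² with V_GS = V_G − I_D·R_S = 4.62 − 1.8·I_D.
Substituting gives 0.518·I_D² − 2.33·I_D + 0.858 = 0, with roots I_D = 0.404 or 4.1 mA.
The root I_D = 4.1 mA gives V_GS = -2.76 V ≤ V_t, so take I_D = 0.404 mA.
Then V_GS = 3.89 V and V_DS = V_DD − I_D(R_D+R_S) = 17 − 0.404×6.5 = 14.4 V.
Saturation requires V_DS ≥ V_GS − V_t = 1.59 V; 14.4 ≥ 1.59 ✓.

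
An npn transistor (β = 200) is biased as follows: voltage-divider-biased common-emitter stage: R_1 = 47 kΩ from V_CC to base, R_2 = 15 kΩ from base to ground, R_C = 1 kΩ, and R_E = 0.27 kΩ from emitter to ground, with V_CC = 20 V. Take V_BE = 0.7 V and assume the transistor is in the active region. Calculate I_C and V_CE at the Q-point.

Thevenize the base divider: V_Th = V_CC·R_2/(R_1+R_2) = 20×15/62 = 4.84 V, R_Th = R_1‖R_2 = 11.4 kΩ.
Base-emitter loop: V_Th = I_B·R_Th + V_BE + (β+1)I_B·R_E, so I_B = (4.84 − 0.7) / (11.4 + 201×0.27) = 0.0631 mA.
I_C = β·I_B = 200×0.0631 = 12.6 mA, and I_E = (β+1)I_B = 12.7 mA.
V_CE = V_CC − I_C·R_C − I_E·R_E = 20 − 12.6×1 − 12.7×0.27 = 3.97 V.
V_CE = 3.97 V > 0.2 V confirms active-region operation.

I_C ≈ 13 mA, V_CE ≈ 4 V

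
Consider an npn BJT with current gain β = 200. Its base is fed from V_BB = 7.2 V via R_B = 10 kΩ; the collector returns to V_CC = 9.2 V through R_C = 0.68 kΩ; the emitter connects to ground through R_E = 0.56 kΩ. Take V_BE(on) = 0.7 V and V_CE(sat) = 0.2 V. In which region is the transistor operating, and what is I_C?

saturation; I_C ≈ 7.2 mA

Assume active: I_B = (7.2 − 0.7)/(10 + 201×0.56) = 0.053 mA, I_C = β·I_B = 10.6 mA.
Then V_CE = 9.2 − 10.6×0.68 − 10.7×0.56 = -3.98 V < 0.2 V — the active assumption fails.
Re-solve with V_CE = 0.2 V. KCL at the emitter: V_E/R_E = (V_BB−0.7−V_E)/R_B + (V_CC−0.2−V_E)/R_C, giving V_E = 4.14 V.
I_C = (V_CC − 0.2 − V_E)/R_C = (9 − 4.14)/0.68 = 7.15 mA.
Check: I_B = (6.5 − 4.14)/10 = 0.236 mA, and β·I_B = 47.3 mA > I_C, confirming saturation.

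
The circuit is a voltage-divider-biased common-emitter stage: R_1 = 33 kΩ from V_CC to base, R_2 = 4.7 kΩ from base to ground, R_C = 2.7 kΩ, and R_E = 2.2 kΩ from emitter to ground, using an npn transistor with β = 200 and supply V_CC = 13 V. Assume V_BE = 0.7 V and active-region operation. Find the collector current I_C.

Thevenize the base divider: V_Th = V_CC·R_2/(R_1+R_2) = 13×4.7/37.7 = 1.62 V, R_Th = R_1‖R_2 = 4.11 kΩ.
Base-emitter loop: V_Th = I_B·R_Th + V_BE + (β+1)I_B·R_E, so I_B = (1.62 − 0.7) / (4.11 + 201×2.2) = 0.00206 mA.
I_C = β·I_B = 200×0.00206 = 0.413 mA, and I_E = (β+1)I_B = 0.415 mA.
V_CE = V_CC − I_C·R_C − I_E·R_E = 13 − 0.413×2.7 − 0.415×2.2 = 11 V.
V_CE = 11 V > 0.2 V confirms active-region operation.

I_C ≈ 0.41 mA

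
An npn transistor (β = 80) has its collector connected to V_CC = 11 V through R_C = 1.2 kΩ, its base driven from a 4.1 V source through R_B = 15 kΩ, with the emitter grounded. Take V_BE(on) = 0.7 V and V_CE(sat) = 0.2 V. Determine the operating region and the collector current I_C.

Assume active: I_B = (4.1 − 0.7)/15 = 0.227 mA, giving I_C = β·I_B = 18.1 mA.
But then V_CE = 11 − 18.1×1.2 = -10.8 V < V_CE(sat) = 0.2 V — impossible in the active region.
So the transistor is saturated. With V_CE = 0.2 V, I_C = (V_CC − 0.2)/R_C = 10.8/1.2 = 9 mA.
Check: β·I_B = 18.1 mA > I_C = 9 mA, confirming saturation.

saturation; I_C ≈ 9 mA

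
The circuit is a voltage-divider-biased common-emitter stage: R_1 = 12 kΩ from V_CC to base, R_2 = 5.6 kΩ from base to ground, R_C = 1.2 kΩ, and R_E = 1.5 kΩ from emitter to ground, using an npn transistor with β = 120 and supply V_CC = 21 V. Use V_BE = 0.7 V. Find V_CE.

V_CE ≈ 10 V

Thevenize the base divider: V_Th = V_CC·R_2/(R_1+R_2) = 21×5.6/17.6 = 6.68 V, R_Th = R_1‖R_2 = 3.82 kΩ.
Base-emitter loop: V_Th = I_B·R_Th + V_BE + (β+1)I_B·R_E, so I_B = (6.68 − 0.7) / (3.82 + 121×1.5) = 0.0323 mA.
I_C = β·I_B = 120×0.0323 = 3.87 mA, and I_E = (β+1)I_B = 3.91 mA.
V_CE = V_CC − I_C·R_C − I_E·R_E = 21 − 3.87×1.2 − 3.91×1.5 = 10.5 V.
V_CE = 10.5 V > 0.2 V confirms active-region operation.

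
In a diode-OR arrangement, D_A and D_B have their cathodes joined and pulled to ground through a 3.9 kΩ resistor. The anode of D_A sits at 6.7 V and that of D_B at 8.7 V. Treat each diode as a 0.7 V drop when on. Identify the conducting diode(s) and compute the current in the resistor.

Assume both conduct. Then node N would need to be at both 6.7−0.7 = 6 V and 8.7−0.7 = 8 V, which is impossible.
Assume only D_B conducts: V_N = 8.7 − 0.7 = 8 V, so I_R = 8/3.9 = 2.05 mA.
Check D_A: its anode-to-cathode voltage is 6.7 − 8 = -1.3 V < 0.7 V, so it is off. The assumption is consistent.

Only D_B conducts; I_R ≈ 2.1 mA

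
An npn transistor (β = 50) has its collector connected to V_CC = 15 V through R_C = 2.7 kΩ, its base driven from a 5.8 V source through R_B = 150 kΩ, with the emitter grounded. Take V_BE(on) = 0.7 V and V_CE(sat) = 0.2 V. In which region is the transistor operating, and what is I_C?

active; I_C ≈ 1.7 mA

Assume active. Base-emitter loop: I_B = (V_BB − V_BE)/R_B = (5.8 − 0.7)/150 = 0.034 mA.
I_C = β·I_B = 50×0.034 = 1.7 mA.
V_CE = V_CC − I_C·R_C = 15 − 1.7×2.7 = 10.4 V > V_CE(sat), so the active-region assumption holds.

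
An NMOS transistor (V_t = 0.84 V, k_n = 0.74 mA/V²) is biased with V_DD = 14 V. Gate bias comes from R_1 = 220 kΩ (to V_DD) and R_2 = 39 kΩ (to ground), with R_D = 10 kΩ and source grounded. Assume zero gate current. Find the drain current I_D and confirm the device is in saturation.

I_D ≈ 0.59 mA

V_G = V_DD·R_2/(R_1+R_2) = 14×39/259 = 2.11 V. With the source grounded, V_GS = V_G = 2.11 V.
Assume saturation: I_D = (k_n/2)(V_GS − V_t)² = (0.74/2)×(2.11 − 0.84)² = 0.37×1.27² = 0.595 mA.
V_DS = V_DD − I_D·R_D = 14 − 0.595×10 = 8.05 V.
Saturation requires V_DS ≥ V_GS − V_t = 1.27 V; 8.05 ≥ 1.27 ✓.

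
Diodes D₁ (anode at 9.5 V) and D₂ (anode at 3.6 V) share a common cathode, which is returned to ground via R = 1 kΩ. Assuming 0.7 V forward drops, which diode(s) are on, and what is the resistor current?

Only D₁ conducts; I_R ≈ 8.8 mA

Assume both conduct. Then node N would need to be at both 9.5−0.7 = 8.8 V and 3.6−0.7 = 2.9 V, which is impossible.
Assume only D₁ conducts: V_N = 9.5 − 0.7 = 8.8 V, so I_R = 8.8/1 = 8.8 mA.
Check D₂: its anode-to-cathode voltage is 3.6 − 8.8 = -5.2 V < 0.7 V, so it is off. The assumption is consistent.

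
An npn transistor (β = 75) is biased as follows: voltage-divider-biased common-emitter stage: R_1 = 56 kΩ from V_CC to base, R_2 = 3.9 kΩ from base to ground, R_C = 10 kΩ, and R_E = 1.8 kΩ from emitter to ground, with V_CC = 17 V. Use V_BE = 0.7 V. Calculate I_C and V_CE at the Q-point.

Thevenize the base divider: V_Th = V_CC·R_2/(R_1+R_2) = 17×3.9/59.9 = 1.11 V, R_Th = R_1‖R_2 = 3.65 kΩ.
Base-emitter loop: V_Th = I_B·R_Th + V_BE + (β+1)I_B·R_E, so I_B = (1.11 − 0.7) / (3.65 + 76×1.8) = 0.0029 mA.
I_C = β·I_B = 75×0.0029 = 0.217 mA, and I_E = (β+1)I_B = 0.22 mA.
V_CE = V_CC − I_C·R_C − I_E·R_E = 17 − 0.217×10 − 0.22×1.8 = 14.4 V.
V_CE = 14.4 V > 0.2 V confirms active-region operation.

I_C ≈ 0.22 mA, V_CE ≈ 14 V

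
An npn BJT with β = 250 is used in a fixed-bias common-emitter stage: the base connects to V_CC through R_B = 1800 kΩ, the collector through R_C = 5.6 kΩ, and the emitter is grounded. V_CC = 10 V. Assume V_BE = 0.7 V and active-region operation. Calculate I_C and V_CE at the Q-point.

Base loop: V_CC = I_B·R_B + V_BE, so I_B = (10 − 0.7)/1800 kΩ = 0.00517 mA.
In the active region I_C = β·I_B = 250 × 0.00517 = 1.29 mA.
Collector loop: V_CE = V_CC − I_C·R_C = 10 − 1.29×5.6 = 2.77 V.
Since V_CE = 2.77 V > V_CE(sat) ≈ 0.2 V, the transistor is in the active region as assumed.

I_C ≈ 1.3 mA, V_CE ≈ 2.8 V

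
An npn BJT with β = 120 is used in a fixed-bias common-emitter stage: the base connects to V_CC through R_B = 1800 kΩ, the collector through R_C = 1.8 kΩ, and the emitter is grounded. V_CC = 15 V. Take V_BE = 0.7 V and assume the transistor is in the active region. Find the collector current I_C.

Base loop: V_CC = I_B·R_B + V_BE, so I_B = (15 − 0.7)/1800 kΩ = 0.00794 mA.
In the active region I_C = β·I_B = 120 × 0.00794 = 0.953 mA.
Collector loop: V_CE = V_CC − I_C·R_C = 15 − 0.953×1.8 = 13.3 V.
Since V_CE = 13.3 V > V_CE(sat) ≈ 0.2 V, the transistor is in the active region as assumed.

I_C ≈ 0.95 mA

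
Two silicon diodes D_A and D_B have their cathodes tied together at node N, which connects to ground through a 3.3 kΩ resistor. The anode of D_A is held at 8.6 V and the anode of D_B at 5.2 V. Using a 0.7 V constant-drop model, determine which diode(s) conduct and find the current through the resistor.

Assume both conduct. Then node N would need to be at both 8.6−0.7 = 7.9 V and 5.2−0.7 = 4.5 V, which is impossible.
Assume only D_A conducts: V_N = 8.6 − 0.7 = 7.9 V, so I_R = 7.9/3.3 = 2.39 mA.
Check D_B: its anode-to-cathode voltage is 5.2 − 7.9 = -2.7 V < 0.7 V, so it is off. The assumption is consistent.

Only D_A conducts; I_R ≈ 2.4 mA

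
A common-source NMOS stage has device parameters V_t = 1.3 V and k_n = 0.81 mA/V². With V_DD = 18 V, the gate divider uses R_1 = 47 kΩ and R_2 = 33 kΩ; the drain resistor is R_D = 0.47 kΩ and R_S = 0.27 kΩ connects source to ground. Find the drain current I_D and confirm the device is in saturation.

V_G = V_DD·R_2/(R_1+R_2) = 18×33/80 = 7.42 V.
Assume saturation: I_D = (k_n/2)(V_GS − V_t)² with V_GS = V_G − I_D·R_S = 7.42 − 0.27·I_D.
Substituting gives 0.0295·I_D² − 2.34·I_D + 15.2 = 0, with roots I_D = 7.14 or 72.1 mA.
The root I_D = 72.1 mA gives V_GS = -12 V ≤ V_t, so take I_D = 7.14 mA.
Then V_GS = 5.5 V and V_DS = V_DD − I_D(R_D+R_S) = 18 − 7.14×0.74 = 12.7 V.
Saturation requires V_DS ≥ V_GS − V_t = 4.2 V; 12.7 ≥ 4.2 ✓.

I_D ≈ 7.1 mA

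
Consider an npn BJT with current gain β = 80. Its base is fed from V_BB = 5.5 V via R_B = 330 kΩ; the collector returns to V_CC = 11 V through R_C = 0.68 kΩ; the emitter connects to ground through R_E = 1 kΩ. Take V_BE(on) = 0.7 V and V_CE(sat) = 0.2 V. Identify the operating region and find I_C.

Assume active. Base-emitter loop: I_B = (V_BB − V_BE)/(R_B + (β+1)R_E) = (5.5 − 0.7)/(330 + 81×1) = 0.0117 mA.
I_C = β·I_B = 80×0.0117 = 0.934 mA.
V_CE = V_CC − I_C·R_C − I_E·R_E = 11 − 0.934×0.68 − 0.946×1 = 9.42 V > V_CE(sat), so the active-region assumption holds.

active; I_C ≈ 0.93 mA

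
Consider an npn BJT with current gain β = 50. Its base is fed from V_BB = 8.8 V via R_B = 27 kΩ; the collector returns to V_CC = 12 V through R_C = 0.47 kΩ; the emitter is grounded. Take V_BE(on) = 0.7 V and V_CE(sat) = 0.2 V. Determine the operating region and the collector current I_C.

Assume active. Base-emitter loop: I_B = (V_BB − V_BE)/R_B = (8.8 − 0.7)/27 = 0.3 mA.
I_C = β·I_B = 50×0.3 = 15 mA.
V_CE = V_CC − I_C·R_C = 12 − 15×0.47 = 4.95 V > V_CE(sat), so the active-region assumption holds.

active; I_C ≈ 15 mA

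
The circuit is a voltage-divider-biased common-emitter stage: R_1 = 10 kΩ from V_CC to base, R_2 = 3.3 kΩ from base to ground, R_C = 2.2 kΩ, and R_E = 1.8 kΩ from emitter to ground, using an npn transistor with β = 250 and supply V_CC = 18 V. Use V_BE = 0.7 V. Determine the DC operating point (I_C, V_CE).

I_C ≈ 2.1 mA, V_CE ≈ 9.7 V

Thevenize the base divider: V_Th = V_CC·R_2/(R_1+R_2) = 18×3.3/13.3 = 4.47 V, R_Th = R_1‖R_2 = 2.48 kΩ.
Base-emitter loop: V_Th = I_B·R_Th + V_BE + (β+1)I_B·R_E, so I_B = (4.47 − 0.7) / (2.48 + 251×1.8) = 0.00829 mA.
I_C = β·I_B = 250×0.00829 = 2.07 mA, and I_E = (β+1)I_B = 2.08 mA.
V_CE = V_CC − I_C·R_C − I_E·R_E = 18 − 2.07×2.2 − 2.08×1.8 = 9.69 V.
V_CE = 9.69 V > 0.2 V confirms active-region operation.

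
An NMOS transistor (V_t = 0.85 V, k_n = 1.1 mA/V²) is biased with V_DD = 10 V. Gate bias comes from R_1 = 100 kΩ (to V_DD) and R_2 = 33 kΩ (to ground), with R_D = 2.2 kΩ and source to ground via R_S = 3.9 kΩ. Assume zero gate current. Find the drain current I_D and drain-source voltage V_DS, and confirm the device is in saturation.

I_D ≈ 0.25 mA, V_DS ≈ 8.5 V

V_G = V_DD·R_2/(R_1+R_2) = 10×33/133 = 2.48 V.
Assume saturation: I_D = (k_n/2)(V_GS − V_t)² with V_GS = V_G − I_D·R_S = 2.48 − 3.9·I_D.
Substituting gives 8.37·I_D² − 8·I_D + 1.46 = 0, with roots I_D = 0.247 or 0.709 mA.
The root I_D = 0.709 mA gives V_GS = -0.286 V ≤ V_t, so take I_D = 0.247 mA.
Then V_GS = 1.52 V and V_DS = V_DD − I_D(R_D+R_S) = 10 − 0.247×6.1 = 8.5 V.
Saturation requires V_DS ≥ V_GS − V_t = 0.67 V; 8.5 ≥ 0.67 ✓.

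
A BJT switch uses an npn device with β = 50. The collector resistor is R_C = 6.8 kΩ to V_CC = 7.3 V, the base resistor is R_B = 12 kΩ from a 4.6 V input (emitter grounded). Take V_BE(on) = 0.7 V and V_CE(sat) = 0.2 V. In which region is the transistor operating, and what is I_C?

saturation; I_C ≈ 1 mA

Assume active: I_B = (4.6 − 0.7)/12 = 0.325 mA, giving I_C = β·I_B = 16.2 mA.
But then V_CE = 7.3 − 16.2×6.8 = -103 V < V_CE(sat) = 0.2 V — impossible in the active region.
So the transistor is saturated. With V_CE = 0.2 V, I_C = (V_CC − 0.2)/R_C = 7.1/6.8 = 1.04 mA.
Check: β·I_B = 16.2 mA > I_C = 1.04 mA, confirming saturation.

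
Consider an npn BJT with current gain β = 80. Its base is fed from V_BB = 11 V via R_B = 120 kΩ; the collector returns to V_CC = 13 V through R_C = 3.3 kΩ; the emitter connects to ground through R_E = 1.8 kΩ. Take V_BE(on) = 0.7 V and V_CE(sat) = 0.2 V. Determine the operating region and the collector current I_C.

saturation; I_C ≈ 2.5 mA

Assume active: I_B = (11 − 0.7)/(120 + 81×1.8) = 0.0388 mA, I_C = β·I_B = 3.1 mA.
Then V_CE = 13 − 3.1×3.3 − 3.14×1.8 = -2.88 V < 0.2 V — the active assumption fails.
Re-solve with V_CE = 0.2 V. KCL at the emitter: V_E/R_E = (V_BB−0.7−V_E)/R_B + (V_CC−0.2−V_E)/R_C, giving V_E = 4.57 V.
I_C = (V_CC − 0.2 − V_E)/R_C = (12.8 − 4.57)/3.3 = 2.49 mA.
Check: I_B = (10.3 − 4.57)/120 = 0.0477 mA, and β·I_B = 3.82 mA > I_C, confirming saturation.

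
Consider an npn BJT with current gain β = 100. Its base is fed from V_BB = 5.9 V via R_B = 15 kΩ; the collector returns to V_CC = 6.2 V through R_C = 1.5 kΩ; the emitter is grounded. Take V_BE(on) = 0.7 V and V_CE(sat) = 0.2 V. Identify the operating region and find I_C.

saturation; I_C ≈ 4 mA

Assume active: I_B = (5.9 − 0.7)/15 = 0.347 mA, giving I_C = β·I_B = 34.7 mA.
But then V_CE = 6.2 − 34.7×1.5 = -45.8 V < V_CE(sat) = 0.2 V — impossible in the active region.
So the transistor is saturated. With V_CE = 0.2 V, I_C = (V_CC − 0.2)/R_C = 6/1.5 = 4 mA.
Check: β·I_B = 34.7 mA > I_C = 4 mA, confirming saturation.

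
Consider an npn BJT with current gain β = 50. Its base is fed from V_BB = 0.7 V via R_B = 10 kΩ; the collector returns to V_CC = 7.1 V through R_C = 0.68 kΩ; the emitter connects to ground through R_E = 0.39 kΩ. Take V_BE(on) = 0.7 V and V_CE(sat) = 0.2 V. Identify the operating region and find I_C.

V_BB = 0.7 V ≤ V_BE(on) = 0.7 V, so the base-emitter junction is not forward biased.
The transistor is in cutoff: I_B = I_C = 0.

cutoff; I_C ≈ 0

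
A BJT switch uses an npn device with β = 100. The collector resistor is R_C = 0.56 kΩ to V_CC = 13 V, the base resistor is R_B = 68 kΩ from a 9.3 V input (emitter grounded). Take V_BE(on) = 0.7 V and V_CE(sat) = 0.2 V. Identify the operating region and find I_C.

active; I_C ≈ 13 mA

Assume active. Base-emitter loop: I_B = (V_BB − V_BE)/R_B = (9.3 − 0.7)/68 = 0.126 mA.
I_C = β·I_B = 100×0.126 = 12.6 mA.
V_CE = V_CC − I_C·R_C = 13 − 12.6×0.56 = 5.92 V > V_CE(sat), so the active-region assumption holds.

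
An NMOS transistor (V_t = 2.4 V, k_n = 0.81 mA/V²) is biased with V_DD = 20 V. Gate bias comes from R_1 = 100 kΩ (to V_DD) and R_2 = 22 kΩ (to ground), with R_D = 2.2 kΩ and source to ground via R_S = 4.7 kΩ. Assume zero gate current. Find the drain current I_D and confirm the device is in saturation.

V_G = V_DD·R_2/(R_1+R_2) = 20×22/122 = 3.61 V.
Assume saturation: I_D = (k_n/2)(V_GS − V_t)² with V_GS = V_G − I_D·R_S = 3.61 − 4.7·I_D.
Substituting gives 8.95·I_D² − 5.59·I_D + 0.59 = 0, with roots I_D = 0.134 or 0.491 mA.
The root I_D = 0.491 mA gives V_GS = 1.3 V ≤ V_t, so take I_D = 0.134 mA.
Then V_GS = 2.98 V and V_DS = V_DD − I_D(R_D+R_S) = 20 − 0.134×6.9 = 19.1 V.
Saturation requires V_DS ≥ V_GS − V_t = 0.576 V; 19.1 ≥ 0.576 ✓.

I_D ≈ 0.13 mA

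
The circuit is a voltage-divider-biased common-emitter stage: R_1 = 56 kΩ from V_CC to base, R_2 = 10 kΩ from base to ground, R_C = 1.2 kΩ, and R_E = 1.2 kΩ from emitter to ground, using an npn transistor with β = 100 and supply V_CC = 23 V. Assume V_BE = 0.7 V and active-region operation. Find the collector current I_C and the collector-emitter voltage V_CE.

I_C ≈ 2.1 mA, V_CE ≈ 18 V

Thevenize the base divider: V_Th = V_CC·R_2/(R_1+R_2) = 23×10/66 = 3.48 V, R_Th = R_1‖R_2 = 8.48 kΩ.
Base-emitter loop: V_Th = I_B·R_Th + V_BE + (β+1)I_B·R_E, so I_B = (3.48 − 0.7) / (8.48 + 101×1.2) = 0.0215 mA.
I_C = β·I_B = 100×0.0215 = 2.15 mA, and I_E = (β+1)I_B = 2.17 mA.
V_CE = V_CC − I_C·R_C − I_E·R_E = 23 − 2.15×1.2 − 2.17×1.2 = 17.8 V.
V_CE = 17.8 V > 0.2 V confirms active-region operation.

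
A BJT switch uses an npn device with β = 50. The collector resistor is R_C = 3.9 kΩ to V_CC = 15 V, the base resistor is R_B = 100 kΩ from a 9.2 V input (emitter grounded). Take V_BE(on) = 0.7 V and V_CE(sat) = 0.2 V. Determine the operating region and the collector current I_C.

Assume active: I_B = (9.2 − 0.7)/100 = 0.085 mA, giving I_C = β·I_B = 4.25 mA.
But then V_CE = 15 − 4.25×3.9 = -1.57 V < V_CE(sat) = 0.2 V — impossible in the active region.
So the transistor is saturated. With V_CE = 0.2 V, I_C = (V_CC − 0.2)/R_C = 14.8/3.9 = 3.79 mA.
Check: β·I_B = 4.25 mA > I_C = 3.79 mA, confirming saturation.

saturation; I_C ≈ 3.8 mA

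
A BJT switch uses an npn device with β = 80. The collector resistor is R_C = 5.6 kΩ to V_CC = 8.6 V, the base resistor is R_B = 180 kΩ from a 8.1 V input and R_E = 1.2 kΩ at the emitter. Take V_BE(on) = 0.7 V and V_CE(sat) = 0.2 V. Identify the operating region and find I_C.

Assume active: I_B = (8.1 − 0.7)/(180 + 81×1.2) = 0.0267 mA, I_C = β·I_B = 2.14 mA.
Then V_CE = 8.6 − 2.14×5.6 − 2.16×1.2 = -5.95 V < 0.2 V — the active assumption fails.
Re-solve with V_CE = 0.2 V. KCL at the emitter: V_E/R_E = (V_BB−0.7−V_E)/R_B + (V_CC−0.2−V_E)/R_C, giving V_E = 1.51 V.
I_C = (V_CC − 0.2 − V_E)/R_C = (8.4 − 1.51)/5.6 = 1.23 mA.
Check: I_B = (7.4 − 1.51)/180 = 0.0327 mA, and β·I_B = 2.62 mA > I_C, confirming saturation.

saturation; I_C ≈ 1.2 mA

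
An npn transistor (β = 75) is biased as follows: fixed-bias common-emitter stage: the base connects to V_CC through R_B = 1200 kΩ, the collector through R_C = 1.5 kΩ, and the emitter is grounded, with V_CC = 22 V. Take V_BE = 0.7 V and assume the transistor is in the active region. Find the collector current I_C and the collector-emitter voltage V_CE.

Base loop: V_CC = I_B·R_B + V_BE, so I_B = (22 − 0.7)/1200 kΩ = 0.0178 mA.
In the active region I_C = β·I_B = 75 × 0.0178 = 1.33 mA.
Collector loop: V_CE = V_CC − I_C·R_C = 22 − 1.33×1.5 = 20 V.
Since V_CE = 20 V > V_CE(sat) ≈ 0.2 V, the transistor is in the active region as assumed.

I_C ≈ 1.3 mA, V_CE ≈ 20 V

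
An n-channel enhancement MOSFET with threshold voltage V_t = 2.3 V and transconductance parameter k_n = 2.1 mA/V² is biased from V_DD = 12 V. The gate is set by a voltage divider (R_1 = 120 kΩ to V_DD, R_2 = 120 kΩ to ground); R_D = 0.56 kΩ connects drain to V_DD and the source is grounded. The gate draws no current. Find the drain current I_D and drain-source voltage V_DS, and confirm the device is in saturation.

I_D ≈ 14 mA, V_DS ≈ 4 V

V_G = V_DD·R_2/(R_1+R_2) = 12×120/240 = 6 V. With the source grounded, V_GS = V_G = 6 V.
Assume saturation: I_D = (k_n/2)(V_GS − V_t)² = (2.1/2)×(6 − 2.3)² = 1.05×3.7² = 14.4 mA.
V_DS = V_DD − I_D·R_D = 12 − 14.4×0.56 = 3.95 V.
Saturation requires V_DS ≥ V_GS − V_t = 3.7 V; 3.95 ≥ 3.7 ✓.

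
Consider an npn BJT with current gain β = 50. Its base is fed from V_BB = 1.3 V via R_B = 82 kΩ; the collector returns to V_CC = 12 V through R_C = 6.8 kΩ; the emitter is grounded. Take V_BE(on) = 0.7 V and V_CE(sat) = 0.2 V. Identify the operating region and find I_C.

active; I_C ≈ 0.37 mA

Assume active. Base-emitter loop: I_B = (V_BB − V_BE)/R_B = (1.3 − 0.7)/82 = 0.00732 mA.
I_C = β·I_B = 50×0.00732 = 0.366 mA.
V_CE = V_CC − I_C·R_C = 12 − 0.366×6.8 = 9.51 V > V_CE(sat), so the active-region assumption holds.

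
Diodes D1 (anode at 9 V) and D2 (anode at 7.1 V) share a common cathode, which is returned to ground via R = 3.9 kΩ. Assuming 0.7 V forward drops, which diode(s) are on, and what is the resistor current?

Assume both conduct. Then node N would need to be at both 9−0.7 = 8.3 V and 7.1−0.7 = 6.4 V, which is impossible.
Assume only D1 conducts: V_N = 9 − 0.7 = 8.3 V, so I_R = 8.3/3.9 = 2.13 mA.
Check D2: its anode-to-cathode voltage is 7.1 − 8.3 = -1.2 V < 0.7 V, so it is off. The assumption is consistent.

Only D1 conducts; I_R ≈ 2.1 mA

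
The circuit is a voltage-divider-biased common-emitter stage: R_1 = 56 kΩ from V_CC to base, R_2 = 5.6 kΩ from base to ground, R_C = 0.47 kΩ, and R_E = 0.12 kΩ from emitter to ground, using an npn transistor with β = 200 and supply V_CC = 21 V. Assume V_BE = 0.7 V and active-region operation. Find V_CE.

V_CE ≈ 16 V

Thevenize the base divider: V_Th = V_CC·R_2/(R_1+R_2) = 21×5.6/61.6 = 1.91 V, R_Th = R_1‖R_2 = 5.09 kΩ.
Base-emitter loop: V_Th = I_B·R_Th + V_BE + (β+1)I_B·R_E, so I_B = (1.91 − 0.7) / (5.09 + 201×0.12) = 0.0414 mA.
I_C = β·I_B = 200×0.0414 = 8.28 mA, and I_E = (β+1)I_B = 8.32 mA.
V_CE = V_CC − I_C·R_C − I_E·R_E = 21 − 8.28×0.47 − 8.32×0.12 = 16.1 V.
V_CE = 16.1 V > 0.2 V confirms active-region operation.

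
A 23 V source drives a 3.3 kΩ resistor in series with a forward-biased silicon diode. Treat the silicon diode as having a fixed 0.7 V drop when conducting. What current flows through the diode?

I ≈ 6.8 mA

KVL around the loop: 23 = V_D + I·R = 0.7 + I × 3.3 kΩ.
So I = (23 − 0.7) / 3.3 kΩ = 22.3 / 3.3 = 6.76 mA.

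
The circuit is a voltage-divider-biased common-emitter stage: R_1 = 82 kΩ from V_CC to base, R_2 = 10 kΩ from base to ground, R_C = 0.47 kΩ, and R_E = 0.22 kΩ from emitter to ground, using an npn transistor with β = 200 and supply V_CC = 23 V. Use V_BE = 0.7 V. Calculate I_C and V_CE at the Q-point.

Thevenize the base divider: V_Th = V_CC·R_2/(R_1+R_2) = 23×10/92 = 2.5 V, R_Th = R_1‖R_2 = 8.91 kΩ.
Base-emitter loop: V_Th = I_B·R_Th + V_BE + (β+1)I_B·R_E, so I_B = (2.5 − 0.7) / (8.91 + 201×0.22) = 0.0339 mA.
I_C = β·I_B = 200×0.0339 = 6.78 mA, and I_E = (β+1)I_B = 6.81 mA.
V_CE = V_CC − I_C·R_C − I_E·R_E = 23 − 6.78×0.47 − 6.81×0.22 = 18.3 V.
V_CE = 18.3 V > 0.2 V confirms active-region operation.

I_C ≈ 6.8 mA, V_CE ≈ 18 V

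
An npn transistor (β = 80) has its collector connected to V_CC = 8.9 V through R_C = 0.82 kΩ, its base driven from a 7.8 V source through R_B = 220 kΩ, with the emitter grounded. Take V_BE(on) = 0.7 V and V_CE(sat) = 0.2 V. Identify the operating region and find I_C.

active; I_C ≈ 2.6 mA

Assume active. Base-emitter loop: I_B = (V_BB − V_BE)/R_B = (7.8 − 0.7)/220 = 0.0323 mA.
I_C = β·I_B = 80×0.0323 = 2.58 mA.
V_CE = V_CC − I_C·R_C = 8.9 − 2.58×0.82 = 6.78 V > V_CE(sat), so the active-region assumption holds.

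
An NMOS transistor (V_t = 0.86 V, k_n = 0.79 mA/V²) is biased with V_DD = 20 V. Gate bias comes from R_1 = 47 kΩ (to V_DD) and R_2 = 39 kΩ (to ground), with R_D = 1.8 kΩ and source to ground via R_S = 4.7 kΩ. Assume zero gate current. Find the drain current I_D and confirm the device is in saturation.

V_G = V_DD·R_2/(R_1+R_2) = 20×39/86 = 9.07 V.
Assume saturation: I_D = (k_n/2)(V_GS − V_t)² with V_GS = V_G − I_D·R_S = 9.07 − 4.7·I_D.
Substituting gives 8.73·I_D² − 31.5·I_D + 26.6 = 0, with roots I_D = 1.35 or 2.26 mA.
The root I_D = 2.26 mA gives V_GS = -1.53 V ≤ V_t, so take I_D = 1.35 mA.
Then V_GS = 2.71 V and V_DS = V_DD − I_D(R_D+R_S) = 20 − 1.35×6.5 = 11.2 V.
Saturation requires V_DS ≥ V_GS − V_t = 1.85 V; 11.2 ≥ 1.85 ✓.

I_D ≈ 1.4 mA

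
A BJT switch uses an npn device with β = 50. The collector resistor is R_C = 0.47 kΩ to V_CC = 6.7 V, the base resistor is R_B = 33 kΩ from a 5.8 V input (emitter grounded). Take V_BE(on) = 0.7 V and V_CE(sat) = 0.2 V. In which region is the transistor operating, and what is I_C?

active; I_C ≈ 7.7 mA

Assume active. Base-emitter loop: I_B = (V_BB − V_BE)/R_B = (5.8 − 0.7)/33 = 0.155 mA.
I_C = β·I_B = 50×0.155 = 7.73 mA.
V_CE = V_CC − I_C·R_C = 6.7 − 7.73×0.47 = 3.07 V > V_CE(sat), so the active-region assumption holds.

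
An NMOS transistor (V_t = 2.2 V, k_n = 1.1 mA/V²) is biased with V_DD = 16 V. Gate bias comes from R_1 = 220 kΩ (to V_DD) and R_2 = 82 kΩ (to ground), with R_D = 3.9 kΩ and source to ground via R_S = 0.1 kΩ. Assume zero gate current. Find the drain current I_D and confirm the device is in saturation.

I_D ≈ 2.1 mA

V_G = V_DD·R_2/(R_1+R_2) = 16×82/302 = 4.34 V.
Assume saturation: I_D = (k_n/2)(V_GS − V_t)² with V_GS = V_G − I_D·R_S = 4.34 − 0.1·I_D.
Substituting gives 0.0055·I_D² − 1.24·I_D + 2.53 = 0, with roots I_D = 2.07 or 223 mA.
The root I_D = 223 mA gives V_GS = -17.9 V ≤ V_t, so take I_D = 2.07 mA.
Then V_GS = 4.14 V and V_DS = V_DD − I_D(R_D+R_S) = 16 − 2.07×4 = 7.74 V.
Saturation requires V_DS ≥ V_GS − V_t = 1.94 V; 7.74 ≥ 1.94 ✓.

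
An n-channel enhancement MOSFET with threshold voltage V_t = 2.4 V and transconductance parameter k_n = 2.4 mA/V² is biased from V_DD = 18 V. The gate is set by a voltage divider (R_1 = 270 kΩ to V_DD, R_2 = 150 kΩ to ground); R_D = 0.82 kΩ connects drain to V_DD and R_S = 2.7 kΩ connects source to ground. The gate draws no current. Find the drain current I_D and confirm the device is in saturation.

V_G = V_DD·R_2/(R_1+R_2) = 18×150/420 = 6.43 V.
Assume saturation: I_D = (k_n/2)(V_GS − V_t)² with V_GS = V_G − I_D·R_S = 6.43 − 2.7·I_D.
Substituting gives 8.75·I_D² − 27.1·I_D + 19.5 = 0, with roots I_D = 1.13 or 1.97 mA.
The root I_D = 1.97 mA gives V_GS = 1.12 V ≤ V_t, so take I_D = 1.13 mA.
Then V_GS = 3.37 V and V_DS = V_DD − I_D(R_D+R_S) = 18 − 1.13×3.52 = 14 V.
Saturation requires V_DS ≥ V_GS − V_t = 0.971 V; 14 ≥ 0.971 ✓.

I_D ≈ 1.1 mA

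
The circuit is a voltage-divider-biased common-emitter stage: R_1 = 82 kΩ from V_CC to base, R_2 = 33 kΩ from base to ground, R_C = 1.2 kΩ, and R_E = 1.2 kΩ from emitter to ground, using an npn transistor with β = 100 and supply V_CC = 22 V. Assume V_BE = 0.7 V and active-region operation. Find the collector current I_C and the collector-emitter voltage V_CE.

I_C ≈ 3.9 mA, V_CE ≈ 13 V

Thevenize the base divider: V_Th = V_CC·R_2/(R_1+R_2) = 22×33/115 = 6.31 V, R_Th = R_1‖R_2 = 23.5 kΩ.
Base-emitter loop: V_Th = I_B·R_Th + V_BE + (β+1)I_B·R_E, so I_B = (6.31 − 0.7) / (23.5 + 101×1.2) = 0.0388 mA.
I_C = β·I_B = 100×0.0388 = 3.88 mA, and I_E = (β+1)I_B = 3.92 mA.
V_CE = V_CC − I_C·R_C − I_E·R_E = 22 − 3.88×1.2 − 3.92×1.2 = 12.6 V.
V_CE = 12.6 V > 0.2 V confirms active-region operation.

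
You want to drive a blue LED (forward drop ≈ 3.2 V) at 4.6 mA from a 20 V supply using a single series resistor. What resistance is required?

R ≈ 3.7 kΩ

The resistor drops V_S − V_D = 20 − 3.2 = 16.8 V at 4.6 mA.
R = 16.8 V / 4.6 mA = 3.65 kΩ.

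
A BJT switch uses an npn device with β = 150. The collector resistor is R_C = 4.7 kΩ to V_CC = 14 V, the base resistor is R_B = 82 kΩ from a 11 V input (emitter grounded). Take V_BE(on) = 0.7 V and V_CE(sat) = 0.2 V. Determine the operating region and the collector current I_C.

saturation; I_C ≈ 2.9 mA

Assume active: I_B = (11 − 0.7)/82 = 0.126 mA, giving I_C = β·I_B = 18.8 mA.
But then V_CE = 14 − 18.8×4.7 = -74.6 V < V_CE(sat) = 0.2 V — impossible in the active region.
So the transistor is saturated. With V_CE = 0.2 V, I_C = (V_CC − 0.2)/R_C = 13.8/4.7 = 2.94 mA.
Check: β·I_B = 18.8 mA > I_C = 2.94 mA, confirming saturation.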